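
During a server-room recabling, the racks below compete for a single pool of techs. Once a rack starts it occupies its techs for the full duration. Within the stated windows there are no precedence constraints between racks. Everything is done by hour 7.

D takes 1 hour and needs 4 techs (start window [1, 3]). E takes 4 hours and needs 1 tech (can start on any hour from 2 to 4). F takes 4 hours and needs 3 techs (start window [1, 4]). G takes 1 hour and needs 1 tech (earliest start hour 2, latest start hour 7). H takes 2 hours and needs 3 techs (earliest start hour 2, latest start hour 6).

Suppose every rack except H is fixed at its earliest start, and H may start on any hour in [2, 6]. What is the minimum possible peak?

H@2: h1:7  h2:8  h3:7  h4:4  h5:1  h6:0  h7:0 → peak 8
H@3: h1:7  h2:5  h3:7  h4:7  h5:1  h6:0  h7:0 → peak 7
H@4: h1:7  h2:5  h3:4  h4:7  h5:4  h6:0  h7:0 → peak 7
H@5: h1:7  h2:5  h3:4  h4:4  h5:4  h6:3  h7:0 → peak 7
H@6: h1:7  h2:5  h3:4  h4:4  h5:1  h6:3  h7:3 → peak 7
Best is H@3, peak 7.

7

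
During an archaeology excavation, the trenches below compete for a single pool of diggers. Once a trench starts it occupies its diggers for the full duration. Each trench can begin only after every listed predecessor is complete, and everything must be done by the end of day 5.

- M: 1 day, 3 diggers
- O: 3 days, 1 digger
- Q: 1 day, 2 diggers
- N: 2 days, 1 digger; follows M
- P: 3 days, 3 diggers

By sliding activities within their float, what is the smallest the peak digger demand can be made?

4

Early-start (M@1, O@1, Q@1, N@2, P@1) gives peak 9: d1:9  d2:5  d3:5  d4:0  d5:0.
Shift Q→2, N→4, P→3.
Schedule M@1, O@1, Q@2, N@4, P@3: d1:4  d2:3  d3:4  d4:4  d5:4 — peak 4.
Total digger-days = 19 over 5 days ⇒ peak ≥ ⌈19/5⌉ = 4, so 4 is optimal.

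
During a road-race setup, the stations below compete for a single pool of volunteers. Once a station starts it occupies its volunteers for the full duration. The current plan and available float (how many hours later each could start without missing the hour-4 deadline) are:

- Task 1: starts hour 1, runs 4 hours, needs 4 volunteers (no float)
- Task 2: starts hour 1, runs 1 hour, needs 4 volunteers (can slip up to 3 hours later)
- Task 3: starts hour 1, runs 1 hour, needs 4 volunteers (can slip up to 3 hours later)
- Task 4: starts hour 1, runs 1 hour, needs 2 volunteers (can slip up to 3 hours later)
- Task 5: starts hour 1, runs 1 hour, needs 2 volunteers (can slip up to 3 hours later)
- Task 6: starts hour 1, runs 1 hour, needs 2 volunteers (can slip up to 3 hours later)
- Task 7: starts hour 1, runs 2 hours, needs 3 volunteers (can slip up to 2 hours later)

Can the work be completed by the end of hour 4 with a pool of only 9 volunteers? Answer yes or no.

no

The minimum achievable peak is 10; 9 < 10, so no feasible schedule stays within the cap.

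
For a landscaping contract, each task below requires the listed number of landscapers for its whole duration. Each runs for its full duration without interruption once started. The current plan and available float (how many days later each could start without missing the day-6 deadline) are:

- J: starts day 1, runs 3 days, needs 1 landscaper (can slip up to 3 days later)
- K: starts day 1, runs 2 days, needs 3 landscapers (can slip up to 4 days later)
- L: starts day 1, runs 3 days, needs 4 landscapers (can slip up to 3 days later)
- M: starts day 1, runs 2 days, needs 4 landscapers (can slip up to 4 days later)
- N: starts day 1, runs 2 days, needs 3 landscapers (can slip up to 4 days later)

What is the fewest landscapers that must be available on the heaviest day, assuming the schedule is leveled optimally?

Early-start (J@1, K@1, L@1, M@1, N@1) gives peak 15: d1:15  d2:15  d3:5  d4:0  d5:0  d6:0.
Shift K→3, L→4, N→5.
Schedule J@1, K@3, L@4, M@1, N@5: d1:5  d2:5  d3:4  d4:7  d5:7  d6:7 — peak 7.

7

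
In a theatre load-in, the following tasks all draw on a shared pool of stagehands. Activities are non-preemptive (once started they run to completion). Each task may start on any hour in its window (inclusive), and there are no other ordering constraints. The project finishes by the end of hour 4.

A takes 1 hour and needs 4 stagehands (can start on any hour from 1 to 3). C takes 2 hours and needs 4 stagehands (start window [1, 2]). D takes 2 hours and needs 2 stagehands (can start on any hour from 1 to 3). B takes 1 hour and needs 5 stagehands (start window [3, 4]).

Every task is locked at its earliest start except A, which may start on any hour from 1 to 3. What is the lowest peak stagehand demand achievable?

9

A@1: h1:10  h2:6  h3:5  h4:0 → peak 10
A@2: h1:6  h2:10  h3:5  h4:0 → peak 10
A@3: h1:6  h2:6  h3:9  h4:0 → peak 9
Best is A@3, peak 9.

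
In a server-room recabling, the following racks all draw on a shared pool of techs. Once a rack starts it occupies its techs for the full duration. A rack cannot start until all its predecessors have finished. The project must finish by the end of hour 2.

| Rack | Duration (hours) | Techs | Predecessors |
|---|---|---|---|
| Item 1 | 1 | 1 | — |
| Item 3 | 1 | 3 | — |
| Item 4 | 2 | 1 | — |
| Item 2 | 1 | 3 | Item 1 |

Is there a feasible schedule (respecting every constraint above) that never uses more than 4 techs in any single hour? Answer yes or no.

no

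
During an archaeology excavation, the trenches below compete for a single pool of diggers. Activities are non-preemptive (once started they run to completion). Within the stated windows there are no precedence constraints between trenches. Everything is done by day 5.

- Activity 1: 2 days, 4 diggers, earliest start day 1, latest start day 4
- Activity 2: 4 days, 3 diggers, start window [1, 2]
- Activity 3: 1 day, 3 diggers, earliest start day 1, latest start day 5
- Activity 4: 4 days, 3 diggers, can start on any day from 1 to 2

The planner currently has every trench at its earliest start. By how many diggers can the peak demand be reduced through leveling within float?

Early-start peak: d1:13  d2:10  d3:6  d4:6  d5:0 ⇒ 13.
Leveled (Activity 1@1, Activity 2@1, Activity 3@1, Activity 4@2): d1:10  d2:10  d3:6  d4:6  d5:3 ⇒ 10.
Reduction 13 − 10 = 3.

3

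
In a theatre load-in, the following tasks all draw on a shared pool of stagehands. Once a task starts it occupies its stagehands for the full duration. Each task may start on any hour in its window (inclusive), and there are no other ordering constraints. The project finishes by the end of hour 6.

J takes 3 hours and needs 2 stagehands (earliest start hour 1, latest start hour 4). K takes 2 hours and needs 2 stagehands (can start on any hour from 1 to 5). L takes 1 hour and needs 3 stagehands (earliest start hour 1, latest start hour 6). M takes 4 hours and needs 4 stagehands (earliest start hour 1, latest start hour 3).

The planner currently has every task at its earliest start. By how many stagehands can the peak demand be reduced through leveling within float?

Early-start peak: h1:11  h2:8  h3:6  h4:4  h5:0  h6:0 ⇒ 11.
Leveled (J@1, K@4, L@1, M@2): h1:5  h2:6  h3:6  h4:6  h5:6  h6:0 ⇒ 6.
Reduction 11 − 6 = 5.

5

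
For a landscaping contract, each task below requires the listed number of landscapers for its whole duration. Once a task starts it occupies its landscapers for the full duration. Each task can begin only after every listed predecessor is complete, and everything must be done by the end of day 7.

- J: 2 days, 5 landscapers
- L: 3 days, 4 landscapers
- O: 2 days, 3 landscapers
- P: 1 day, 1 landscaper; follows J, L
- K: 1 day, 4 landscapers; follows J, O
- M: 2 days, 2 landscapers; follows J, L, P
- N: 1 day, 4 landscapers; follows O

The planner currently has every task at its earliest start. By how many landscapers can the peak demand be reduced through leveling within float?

Early-start peak: d1:12  d2:12  d3:12  d4:1  d5:2  d6:2  d7:0 ⇒ 12.
Leveled (J@1, L@1, O@3, P@4, K@5, M@5, N@6): d1:9  d2:9  d3:7  d4:4  d5:6  d6:6  d7:0 ⇒ 9.
Reduction 12 − 9 = 3.

3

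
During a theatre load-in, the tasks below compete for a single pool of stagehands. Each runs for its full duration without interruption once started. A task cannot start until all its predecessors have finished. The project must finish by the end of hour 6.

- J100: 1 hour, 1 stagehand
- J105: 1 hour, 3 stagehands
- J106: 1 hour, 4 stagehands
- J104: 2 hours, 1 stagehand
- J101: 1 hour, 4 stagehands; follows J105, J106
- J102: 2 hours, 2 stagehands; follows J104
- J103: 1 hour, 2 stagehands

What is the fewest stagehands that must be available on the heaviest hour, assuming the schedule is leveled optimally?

Early-start (J100@1, J105@1, J106@1, J104@1, J101@2, J102@3, J103@1) gives peak 11: h1:11  h2:5  h3:2  h4:2  h5:0  h6:0.
Shift J105→2, J106→3, J101→4, J102→5.
Schedule J100@1, J105@2, J106@3, J104@1, J101@4, J102@5, J103@1: h1:4  h2:4  h3:4  h4:4  h5:2  h6:2 — peak 4.
Total stagehand-hours = 20 over 6 hours ⇒ peak ≥ ⌈20/6⌉ = 4, so 4 is optimal.

4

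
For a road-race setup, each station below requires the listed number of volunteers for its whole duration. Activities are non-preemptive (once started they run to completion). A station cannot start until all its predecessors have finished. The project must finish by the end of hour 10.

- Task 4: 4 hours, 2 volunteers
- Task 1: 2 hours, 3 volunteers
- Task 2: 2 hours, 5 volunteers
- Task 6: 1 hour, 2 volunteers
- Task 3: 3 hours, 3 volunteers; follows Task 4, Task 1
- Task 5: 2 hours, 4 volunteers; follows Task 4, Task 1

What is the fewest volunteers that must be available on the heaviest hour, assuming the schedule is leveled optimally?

Early-start (Task 4@1, Task 1@1, Task 2@1, Task 6@1, Task 3@5, Task 5@5) gives peak 12: h1:12  h2:10  h3:2  h4:2  h5:7  h6:7  h7:3  h8:0  h9:0  h10:0.
Shift Task 2→3.
Schedule Task 4@1, Task 1@1, Task 2@3, Task 6@1, Task 3@5, Task 5@5: h1:7  h2:5  h3:7  h4:7  h5:7  h6:7  h7:3  h8:0  h9:0  h10:0 — peak 7.

7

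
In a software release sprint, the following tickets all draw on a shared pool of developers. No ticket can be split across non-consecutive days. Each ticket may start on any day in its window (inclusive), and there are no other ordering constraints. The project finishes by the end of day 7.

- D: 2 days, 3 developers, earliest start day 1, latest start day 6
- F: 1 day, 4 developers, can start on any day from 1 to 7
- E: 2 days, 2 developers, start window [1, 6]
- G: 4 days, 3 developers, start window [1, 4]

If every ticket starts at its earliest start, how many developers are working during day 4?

3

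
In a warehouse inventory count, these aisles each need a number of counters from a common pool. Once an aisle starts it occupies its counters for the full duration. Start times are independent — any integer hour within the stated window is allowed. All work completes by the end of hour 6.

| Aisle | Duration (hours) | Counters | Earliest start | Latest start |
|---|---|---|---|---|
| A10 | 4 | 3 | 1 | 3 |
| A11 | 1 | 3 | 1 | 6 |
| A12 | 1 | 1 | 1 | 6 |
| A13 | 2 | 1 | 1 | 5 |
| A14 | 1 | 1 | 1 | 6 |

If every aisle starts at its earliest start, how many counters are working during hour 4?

At early start, hour 4 has: A10.
Demand: 3 = 3.

3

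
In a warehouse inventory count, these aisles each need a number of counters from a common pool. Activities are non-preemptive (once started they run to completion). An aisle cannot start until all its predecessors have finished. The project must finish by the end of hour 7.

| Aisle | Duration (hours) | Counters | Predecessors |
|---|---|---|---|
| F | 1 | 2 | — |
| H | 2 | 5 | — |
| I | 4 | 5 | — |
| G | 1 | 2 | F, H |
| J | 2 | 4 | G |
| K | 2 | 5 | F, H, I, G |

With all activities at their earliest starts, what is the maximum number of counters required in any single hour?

Early-start schedule: F@1, H@1, I@1, G@3, J@4, K@5.
Load per hour: hour 1: 12, hour 2: 10, hour 3: 7, hour 4: 9, hour 5: 9, hour 6: 5, hour 7: 0.
Peak is 12.

12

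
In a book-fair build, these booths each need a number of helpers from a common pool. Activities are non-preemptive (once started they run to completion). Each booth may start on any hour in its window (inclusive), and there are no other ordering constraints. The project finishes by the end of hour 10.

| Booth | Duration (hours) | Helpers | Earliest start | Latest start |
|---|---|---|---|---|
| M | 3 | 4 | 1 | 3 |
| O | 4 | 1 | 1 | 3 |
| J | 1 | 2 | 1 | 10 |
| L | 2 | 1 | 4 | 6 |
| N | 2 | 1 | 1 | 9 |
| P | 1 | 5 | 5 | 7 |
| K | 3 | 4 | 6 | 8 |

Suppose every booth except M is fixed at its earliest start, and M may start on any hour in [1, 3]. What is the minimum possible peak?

M@1: h1:8  h2:6  h3:5  h4:2  h5:6  h6:4  h7:4  h8:4  h9:0  h10:0 → peak 8
M@2: h1:4  h2:6  h3:5  h4:6  h5:6  h6:4  h7:4  h8:4  h9:0  h10:0 → peak 6
M@3: h1:4  h2:2  h3:5  h4:6  h5:10  h6:4  h7:4  h8:4  h9:0  h10:0 → peak 10
Best is M@2, peak 6.

6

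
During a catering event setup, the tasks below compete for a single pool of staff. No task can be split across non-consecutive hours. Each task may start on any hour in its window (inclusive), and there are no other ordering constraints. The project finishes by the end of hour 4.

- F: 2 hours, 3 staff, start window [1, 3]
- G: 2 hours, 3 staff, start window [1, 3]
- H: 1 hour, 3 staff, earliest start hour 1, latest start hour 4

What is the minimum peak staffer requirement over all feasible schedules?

Early-start (F@1, G@1, H@1) gives peak 9: h1:9  h2:6  h3:0  h4:0.
Shift H→3.
Schedule F@1, G@1, H@3: h1:6  h2:6  h3:3  h4:0 — peak 6.

6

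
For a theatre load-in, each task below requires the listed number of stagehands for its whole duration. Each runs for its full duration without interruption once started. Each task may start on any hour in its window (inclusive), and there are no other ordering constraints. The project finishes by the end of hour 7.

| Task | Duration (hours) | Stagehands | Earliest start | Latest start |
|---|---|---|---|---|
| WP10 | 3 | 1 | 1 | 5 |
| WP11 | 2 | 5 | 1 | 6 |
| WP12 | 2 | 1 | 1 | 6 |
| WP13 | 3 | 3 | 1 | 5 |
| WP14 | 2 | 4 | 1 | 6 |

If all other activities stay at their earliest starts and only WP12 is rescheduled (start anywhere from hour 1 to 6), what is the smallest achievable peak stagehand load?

13

WP12@1: h1:14  h2:14  h3:4  h4:0  h5:0  h6:0  h7:0 → peak 14
WP12@2: h1:13  h2:14  h3:5  h4:0  h5:0  h6:0  h7:0 → peak 14
WP12@3: h1:13  h2:13  h3:5  h4:1  h5:0  h6:0  h7:0 → peak 13
WP12@4: h1:13  h2:13  h3:4  h4:1  h5:1  h6:0  h7:0 → peak 13
WP12@5: h1:13  h2:13  h3:4  h4:0  h5:1  h6:1  h7:0 → peak 13
WP12@6: h1:13  h2:13  h3:4  h4:0  h5:0  h6:1  h7:1 → peak 13
Best is WP12@3, peak 13.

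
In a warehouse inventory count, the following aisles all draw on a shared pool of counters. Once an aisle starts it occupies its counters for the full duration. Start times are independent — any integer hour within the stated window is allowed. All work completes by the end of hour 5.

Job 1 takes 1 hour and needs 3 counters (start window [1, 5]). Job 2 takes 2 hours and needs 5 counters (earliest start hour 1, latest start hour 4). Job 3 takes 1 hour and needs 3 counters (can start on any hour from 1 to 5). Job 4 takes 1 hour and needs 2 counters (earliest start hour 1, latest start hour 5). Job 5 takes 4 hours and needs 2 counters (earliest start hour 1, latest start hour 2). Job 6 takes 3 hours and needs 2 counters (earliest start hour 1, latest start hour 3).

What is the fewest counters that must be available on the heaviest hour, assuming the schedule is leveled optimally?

7

Early-start (Job 1@1, Job 2@1, Job 3@1, Job 4@1, Job 5@1, Job 6@1) gives peak 17: h1:17  h2:9  h3:4  h4:2  h5:0.
Shift Job 2→4, Job 3→2, Job 5→2.
Schedule Job 1@1, Job 2@4, Job 3@2, Job 4@1, Job 5@2, Job 6@1: h1:7  h2:7  h3:4  h4:7  h5:7 — peak 7.
Total counter-hours = 32 over 5 hours ⇒ peak ≥ ⌈32/5⌉ = 7, so 7 is optimal.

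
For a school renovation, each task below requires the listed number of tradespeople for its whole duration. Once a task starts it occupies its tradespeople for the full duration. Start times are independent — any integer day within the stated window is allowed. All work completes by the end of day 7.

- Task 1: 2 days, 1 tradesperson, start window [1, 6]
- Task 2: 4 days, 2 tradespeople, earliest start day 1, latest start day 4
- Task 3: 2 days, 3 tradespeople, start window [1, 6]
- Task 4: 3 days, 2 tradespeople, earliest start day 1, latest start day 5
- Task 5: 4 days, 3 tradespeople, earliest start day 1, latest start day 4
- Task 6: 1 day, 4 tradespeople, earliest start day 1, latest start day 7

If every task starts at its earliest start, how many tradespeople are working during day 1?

At early start, day 1 has: Task 1, Task 2, Task 3, Task 4, Task 5, Task 6.
Demand: 1 + 2 + 3 + 2 + 3 + 4 = 15.

15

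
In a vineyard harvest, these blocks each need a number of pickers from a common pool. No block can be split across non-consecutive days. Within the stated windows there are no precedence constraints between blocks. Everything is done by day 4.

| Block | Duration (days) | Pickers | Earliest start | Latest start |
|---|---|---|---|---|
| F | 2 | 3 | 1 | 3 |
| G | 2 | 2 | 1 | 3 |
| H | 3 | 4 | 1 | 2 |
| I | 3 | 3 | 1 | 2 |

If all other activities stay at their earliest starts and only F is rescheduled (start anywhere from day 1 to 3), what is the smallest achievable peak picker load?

F@1: d1:12  d2:12  d3:7  d4:0 → peak 12
F@2: d1:9  d2:12  d3:10  d4:0 → peak 12
F@3: d1:9  d2:9  d3:10  d4:3 → peak 10
Best is F@3, peak 10.

10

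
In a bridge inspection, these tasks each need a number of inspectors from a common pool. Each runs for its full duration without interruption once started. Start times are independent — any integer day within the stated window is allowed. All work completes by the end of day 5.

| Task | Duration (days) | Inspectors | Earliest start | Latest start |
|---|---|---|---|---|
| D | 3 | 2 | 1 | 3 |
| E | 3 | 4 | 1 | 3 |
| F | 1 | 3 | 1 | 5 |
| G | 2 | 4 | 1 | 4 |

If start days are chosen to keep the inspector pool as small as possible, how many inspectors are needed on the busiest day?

Early-start (D@1, E@1, F@1, G@1) gives peak 13: d1:13  d2:10  d3:6  d4:0  d5:0.
Shift F→4, G→4.
Schedule D@1, E@1, F@4, G@4: d1:6  d2:6  d3:6  d4:7  d5:4 — peak 7.

7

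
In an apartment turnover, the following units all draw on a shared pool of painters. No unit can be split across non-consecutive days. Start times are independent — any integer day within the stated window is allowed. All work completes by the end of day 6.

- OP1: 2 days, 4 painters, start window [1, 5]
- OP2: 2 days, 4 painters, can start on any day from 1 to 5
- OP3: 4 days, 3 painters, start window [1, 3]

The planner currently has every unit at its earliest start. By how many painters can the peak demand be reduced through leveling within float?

4

Early-start peak: d1:11  d2:11  d3:3  d4:3  d5:0  d6:0 ⇒ 11.
Leveled (OP1@1, OP2@3, OP3@1): d1:7  d2:7  d3:7  d4:7  d5:0  d6:0 ⇒ 7.
Reduction 11 − 7 = 4.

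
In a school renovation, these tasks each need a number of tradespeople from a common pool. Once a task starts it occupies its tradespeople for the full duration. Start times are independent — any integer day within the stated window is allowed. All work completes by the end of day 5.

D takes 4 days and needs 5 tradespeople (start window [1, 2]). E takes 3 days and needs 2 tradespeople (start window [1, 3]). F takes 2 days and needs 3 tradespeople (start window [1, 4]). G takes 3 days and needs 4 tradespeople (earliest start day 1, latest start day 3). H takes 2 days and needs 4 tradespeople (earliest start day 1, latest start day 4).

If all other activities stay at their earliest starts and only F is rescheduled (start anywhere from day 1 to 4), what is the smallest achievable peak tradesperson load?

15

F@1: d1:18  d2:18  d3:11  d4:5  d5:0 → peak 18
F@2: d1:15  d2:18  d3:14  d4:5  d5:0 → peak 18
F@3: d1:15  d2:15  d3:14  d4:8  d5:0 → peak 15
F@4: d1:15  d2:15  d3:11  d4:8  d5:3 → peak 15
Best is F@3, peak 15.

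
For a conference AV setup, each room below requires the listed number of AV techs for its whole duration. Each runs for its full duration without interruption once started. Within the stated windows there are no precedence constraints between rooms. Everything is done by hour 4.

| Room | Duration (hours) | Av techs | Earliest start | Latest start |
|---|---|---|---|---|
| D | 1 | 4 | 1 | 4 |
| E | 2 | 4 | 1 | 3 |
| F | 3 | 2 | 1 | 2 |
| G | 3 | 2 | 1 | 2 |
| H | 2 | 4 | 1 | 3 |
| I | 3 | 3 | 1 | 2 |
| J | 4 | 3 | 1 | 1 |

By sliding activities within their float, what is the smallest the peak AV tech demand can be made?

Early-start (D@1, E@1, F@1, G@1, H@1, I@1, J@1) gives peak 22: h1:22  h2:18  h3:10  h4:3.
Shift G→2, H→3, I→2.
Schedule D@1, E@1, F@1, G@2, H@3, I@2, J@1: h1:13  h2:14  h3:14  h4:12 — peak 14.
Total AV tech-hours = 53 over 4 hours ⇒ peak ≥ ⌈53/4⌉ = 14, so 14 is optimal.

14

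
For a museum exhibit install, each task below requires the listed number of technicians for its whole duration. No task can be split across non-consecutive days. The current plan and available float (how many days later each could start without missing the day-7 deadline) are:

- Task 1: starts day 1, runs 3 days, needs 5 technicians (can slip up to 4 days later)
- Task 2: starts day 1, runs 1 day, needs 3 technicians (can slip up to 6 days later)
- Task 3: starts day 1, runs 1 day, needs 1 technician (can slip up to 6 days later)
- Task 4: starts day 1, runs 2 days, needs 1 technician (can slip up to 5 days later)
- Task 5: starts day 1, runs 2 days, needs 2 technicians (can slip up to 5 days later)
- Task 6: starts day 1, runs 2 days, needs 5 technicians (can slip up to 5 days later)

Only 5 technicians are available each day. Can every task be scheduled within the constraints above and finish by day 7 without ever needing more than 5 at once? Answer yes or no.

no

The minimum achievable peak is 6; 5 < 6, so no feasible schedule stays within the cap.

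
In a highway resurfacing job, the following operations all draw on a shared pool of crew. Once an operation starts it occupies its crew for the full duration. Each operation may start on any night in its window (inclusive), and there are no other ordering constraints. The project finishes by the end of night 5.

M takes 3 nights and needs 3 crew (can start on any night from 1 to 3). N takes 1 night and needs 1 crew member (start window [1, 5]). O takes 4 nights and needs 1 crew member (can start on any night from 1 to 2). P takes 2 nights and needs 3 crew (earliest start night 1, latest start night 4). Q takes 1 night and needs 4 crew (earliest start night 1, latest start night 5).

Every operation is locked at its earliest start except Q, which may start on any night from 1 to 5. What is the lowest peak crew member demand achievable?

Q@1: n1:12  n2:7  n3:4  n4:1  n5:0 → peak 12
Q@2: n1:8  n2:11  n3:4  n4:1  n5:0 → peak 11
Q@3: n1:8  n2:7  n3:8  n4:1  n5:0 → peak 8
Q@4: n1:8  n2:7  n3:4  n4:5  n5:0 → peak 8
Q@5: n1:8  n2:7  n3:4  n4:1  n5:4 → peak 8
Best is Q@3, peak 8.

8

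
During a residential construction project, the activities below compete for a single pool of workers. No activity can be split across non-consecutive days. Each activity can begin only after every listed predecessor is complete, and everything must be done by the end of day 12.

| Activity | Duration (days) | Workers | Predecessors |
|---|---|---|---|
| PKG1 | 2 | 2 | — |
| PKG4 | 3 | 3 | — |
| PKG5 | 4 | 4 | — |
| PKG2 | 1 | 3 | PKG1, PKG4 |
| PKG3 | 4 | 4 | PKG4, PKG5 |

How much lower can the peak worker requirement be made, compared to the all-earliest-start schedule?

4

Early-start peak: d1:9  d2:9  d3:7  d4:7  d5:4  d6:4  d7:4  d8:4  d9:0  d10:0  d11:0  d12:0 ⇒ 9.
Leveled (PKG1@1, PKG4@1, PKG5@4, PKG2@8, PKG3@9): d1:5  d2:5  d3:3  d4:4  d5:4  d6:4  d7:4  d8:3  d9:4  d10:4  d11:4  d12:4 ⇒ 5.
Reduction 9 − 5 = 4.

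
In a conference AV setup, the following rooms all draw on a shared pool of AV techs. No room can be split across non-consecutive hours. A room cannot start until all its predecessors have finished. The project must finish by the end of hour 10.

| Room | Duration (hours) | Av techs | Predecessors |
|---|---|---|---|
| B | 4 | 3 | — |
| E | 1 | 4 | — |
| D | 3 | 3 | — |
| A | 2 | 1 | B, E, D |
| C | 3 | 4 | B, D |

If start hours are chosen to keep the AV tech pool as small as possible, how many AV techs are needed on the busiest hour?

6

Early-start (B@1, E@1, D@1, A@5, C@5) gives peak 10: h1:10  h2:6  h3:6  h4:3  h5:5  h6:5  h7:4  h8:0  h9:0  h10:0.
Shift E→5, A→6, C→6.
Schedule B@1, E@5, D@1, A@6, C@6: h1:6  h2:6  h3:6  h4:3  h5:4  h6:5  h7:5  h8:4  h9:0  h10:0 — peak 6.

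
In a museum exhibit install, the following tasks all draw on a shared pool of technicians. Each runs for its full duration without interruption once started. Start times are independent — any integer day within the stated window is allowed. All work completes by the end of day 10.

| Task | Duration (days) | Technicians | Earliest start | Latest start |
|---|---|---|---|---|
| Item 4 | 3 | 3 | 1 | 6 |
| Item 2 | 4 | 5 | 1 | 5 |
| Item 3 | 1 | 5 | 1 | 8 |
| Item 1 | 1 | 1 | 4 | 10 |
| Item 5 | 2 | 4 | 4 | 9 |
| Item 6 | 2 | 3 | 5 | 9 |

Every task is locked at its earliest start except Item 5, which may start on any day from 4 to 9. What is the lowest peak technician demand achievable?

13

Item 5@4: d1:13  d2:8  d3:8  d4:10  d5:7  d6:3  d7:0  d8:0  d9:0  d10:0 → peak 13
Item 5@5: d1:13  d2:8  d3:8  d4:6  d5:7  d6:7  d7:0  d8:0  d9:0  d10:0 → peak 13
Item 5@6: d1:13  d2:8  d3:8  d4:6  d5:3  d6:7  d7:4  d8:0  d9:0  d10:0 → peak 13
Item 5@7: d1:13  d2:8  d3:8  d4:6  d5:3  d6:3  d7:4  d8:4  d9:0  d10:0 → peak 13
Item 5@8: d1:13  d2:8  d3:8  d4:6  d5:3  d6:3  d7:0  d8:4  d9:4  d10:0 → peak 13
Item 5@9: d1:13  d2:8  d3:8  d4:6  d5:3  d6:3  d7:0  d8:0  d9:4  d10:4 → peak 13
Best is Item 5@4, peak 13.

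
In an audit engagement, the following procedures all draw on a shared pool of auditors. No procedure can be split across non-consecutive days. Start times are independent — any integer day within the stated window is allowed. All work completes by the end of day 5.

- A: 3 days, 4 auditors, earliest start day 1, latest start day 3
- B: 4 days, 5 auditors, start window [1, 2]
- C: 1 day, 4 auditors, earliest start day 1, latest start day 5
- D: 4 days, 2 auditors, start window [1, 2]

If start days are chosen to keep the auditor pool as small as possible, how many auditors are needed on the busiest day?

11

Early-start (A@1, B@1, C@1, D@1) gives peak 15: d1:15  d2:11  d3:11  d4:7  d5:0.
Shift C→4.
Schedule A@1, B@1, C@4, D@1: d1:11  d2:11  d3:11  d4:11  d5:0 — peak 11.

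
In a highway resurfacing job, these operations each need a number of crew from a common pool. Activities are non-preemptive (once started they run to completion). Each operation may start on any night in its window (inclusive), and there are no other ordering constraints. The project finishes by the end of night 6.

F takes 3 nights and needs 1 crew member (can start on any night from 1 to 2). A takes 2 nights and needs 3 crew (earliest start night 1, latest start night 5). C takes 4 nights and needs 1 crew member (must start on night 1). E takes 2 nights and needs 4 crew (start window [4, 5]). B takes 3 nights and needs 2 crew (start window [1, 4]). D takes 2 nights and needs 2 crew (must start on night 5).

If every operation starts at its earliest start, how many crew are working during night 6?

At early start, night 6 has: D.
Demand: 2 = 2.

2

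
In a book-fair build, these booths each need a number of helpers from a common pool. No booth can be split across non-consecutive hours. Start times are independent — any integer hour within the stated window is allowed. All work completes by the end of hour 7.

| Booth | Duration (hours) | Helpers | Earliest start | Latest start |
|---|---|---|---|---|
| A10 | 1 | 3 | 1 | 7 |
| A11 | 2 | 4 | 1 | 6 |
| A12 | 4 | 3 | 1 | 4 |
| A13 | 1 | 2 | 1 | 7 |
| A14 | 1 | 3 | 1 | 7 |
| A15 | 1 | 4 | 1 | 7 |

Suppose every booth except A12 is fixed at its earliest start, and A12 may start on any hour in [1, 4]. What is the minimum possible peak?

A12@1: h1:19  h2:7  h3:3  h4:3  h5:0  h6:0  h7:0 → peak 19
A12@2: h1:16  h2:7  h3:3  h4:3  h5:3  h6:0  h7:0 → peak 16
A12@3: h1:16  h2:4  h3:3  h4:3  h5:3  h6:3  h7:0 → peak 16
A12@4: h1:16  h2:4  h3:0  h4:3  h5:3  h6:3  h7:3 → peak 16
Best is A12@2, peak 16.

16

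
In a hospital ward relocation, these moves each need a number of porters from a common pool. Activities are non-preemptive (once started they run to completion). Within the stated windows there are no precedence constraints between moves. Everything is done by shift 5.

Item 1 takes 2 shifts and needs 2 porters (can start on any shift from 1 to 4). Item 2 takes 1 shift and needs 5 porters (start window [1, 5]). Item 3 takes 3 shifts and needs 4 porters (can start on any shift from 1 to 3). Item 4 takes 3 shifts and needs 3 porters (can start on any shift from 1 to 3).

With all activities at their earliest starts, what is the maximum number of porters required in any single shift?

Early-start schedule: Item 1@1, Item 2@1, Item 3@1, Item 4@1.
Load per shift: shift 1: 14, shift 2: 9, shift 3: 7, shift 4: 0, shift 5: 0.
Peak is 14.

14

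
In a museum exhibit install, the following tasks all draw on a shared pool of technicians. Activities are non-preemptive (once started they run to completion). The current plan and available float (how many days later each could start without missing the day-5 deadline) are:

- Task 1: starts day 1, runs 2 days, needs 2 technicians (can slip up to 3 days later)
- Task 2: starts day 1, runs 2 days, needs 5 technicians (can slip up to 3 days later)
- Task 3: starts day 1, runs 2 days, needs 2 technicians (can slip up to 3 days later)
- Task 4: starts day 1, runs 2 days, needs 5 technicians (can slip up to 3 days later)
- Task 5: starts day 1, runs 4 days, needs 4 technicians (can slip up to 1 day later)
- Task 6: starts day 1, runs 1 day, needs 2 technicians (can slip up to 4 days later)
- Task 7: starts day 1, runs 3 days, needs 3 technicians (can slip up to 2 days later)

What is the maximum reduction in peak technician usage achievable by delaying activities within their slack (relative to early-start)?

Early-start peak: d1:23  d2:21  d3:7  d4:4  d5:0 ⇒ 23.
Leveled (Task 1@1, Task 2@1, Task 3@1, Task 4@3, Task 5@1, Task 6@5, Task 7@3): d1:13  d2:13  d3:12  d4:12  d5:5 ⇒ 13.
Reduction 23 − 13 = 10.

10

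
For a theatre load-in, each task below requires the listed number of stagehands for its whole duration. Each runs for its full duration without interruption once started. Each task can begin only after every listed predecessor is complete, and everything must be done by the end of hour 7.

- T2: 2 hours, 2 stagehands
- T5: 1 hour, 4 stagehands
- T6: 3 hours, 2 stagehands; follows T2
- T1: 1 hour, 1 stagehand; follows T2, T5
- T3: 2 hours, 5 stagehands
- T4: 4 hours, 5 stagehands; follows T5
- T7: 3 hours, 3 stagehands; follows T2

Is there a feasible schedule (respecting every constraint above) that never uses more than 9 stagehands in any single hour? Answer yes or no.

The minimum achievable peak is 10; 9 < 10, so no feasible schedule stays within the cap.

no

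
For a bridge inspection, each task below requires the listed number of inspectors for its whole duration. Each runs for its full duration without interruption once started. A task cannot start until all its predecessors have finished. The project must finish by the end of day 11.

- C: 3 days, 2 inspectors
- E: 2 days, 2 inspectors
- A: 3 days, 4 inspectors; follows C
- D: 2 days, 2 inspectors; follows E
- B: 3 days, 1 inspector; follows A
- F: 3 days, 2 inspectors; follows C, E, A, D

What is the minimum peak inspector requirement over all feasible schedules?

4

Early-start (C@1, E@1, A@4, D@3, B@7, F@7) gives peak 6: d1:4  d2:4  d3:4  d4:6  d5:4  d6:4  d7:3  d8:3  d9:3  d10:0  d11:0.
Shift D→7, F→9.
Schedule C@1, E@1, A@4, D@7, B@7, F@9: d1:4  d2:4  d3:2  d4:4  d5:4  d6:4  d7:3  d8:3  d9:3  d10:2  d11:2 — peak 4.
Total inspector-days = 35 over 11 days ⇒ peak ≥ ⌈35/11⌉ = 4, so 4 is optimal.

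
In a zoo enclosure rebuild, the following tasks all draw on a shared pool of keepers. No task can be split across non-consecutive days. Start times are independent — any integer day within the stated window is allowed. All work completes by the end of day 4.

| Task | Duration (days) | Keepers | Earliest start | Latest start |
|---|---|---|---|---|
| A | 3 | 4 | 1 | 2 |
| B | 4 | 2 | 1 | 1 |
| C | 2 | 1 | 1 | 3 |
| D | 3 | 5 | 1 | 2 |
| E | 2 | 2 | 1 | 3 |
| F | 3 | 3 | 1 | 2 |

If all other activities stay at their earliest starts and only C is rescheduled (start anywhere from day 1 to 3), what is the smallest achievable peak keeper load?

C@1: d1:17  d2:17  d3:14  d4:2 → peak 17
C@2: d1:16  d2:17  d3:15  d4:2 → peak 17
C@3: d1:16  d2:16  d3:15  d4:3 → peak 16
Best is C@3, peak 16.

16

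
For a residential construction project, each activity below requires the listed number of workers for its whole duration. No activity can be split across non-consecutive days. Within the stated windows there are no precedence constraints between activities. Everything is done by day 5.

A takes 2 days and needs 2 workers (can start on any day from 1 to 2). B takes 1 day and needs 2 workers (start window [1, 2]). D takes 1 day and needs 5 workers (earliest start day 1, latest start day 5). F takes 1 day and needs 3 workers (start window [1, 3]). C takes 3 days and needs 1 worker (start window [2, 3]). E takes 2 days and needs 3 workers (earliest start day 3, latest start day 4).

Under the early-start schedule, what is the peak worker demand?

12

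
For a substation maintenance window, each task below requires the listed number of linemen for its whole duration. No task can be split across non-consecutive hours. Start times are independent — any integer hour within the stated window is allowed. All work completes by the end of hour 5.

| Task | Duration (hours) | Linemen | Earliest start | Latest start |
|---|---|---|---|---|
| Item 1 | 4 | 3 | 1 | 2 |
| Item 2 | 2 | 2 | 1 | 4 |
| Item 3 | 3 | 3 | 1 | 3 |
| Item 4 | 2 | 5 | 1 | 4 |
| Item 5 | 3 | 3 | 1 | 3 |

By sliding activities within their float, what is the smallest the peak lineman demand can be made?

Early-start (Item 1@1, Item 2@1, Item 3@1, Item 4@1, Item 5@1) gives peak 16: h1:16  h2:16  h3:9  h4:3  h5:0.
Shift Item 3→3, Item 5→3.
Schedule Item 1@1, Item 2@1, Item 3@3, Item 4@1, Item 5@3: h1:10  h2:10  h3:9  h4:9  h5:6 — peak 10.

10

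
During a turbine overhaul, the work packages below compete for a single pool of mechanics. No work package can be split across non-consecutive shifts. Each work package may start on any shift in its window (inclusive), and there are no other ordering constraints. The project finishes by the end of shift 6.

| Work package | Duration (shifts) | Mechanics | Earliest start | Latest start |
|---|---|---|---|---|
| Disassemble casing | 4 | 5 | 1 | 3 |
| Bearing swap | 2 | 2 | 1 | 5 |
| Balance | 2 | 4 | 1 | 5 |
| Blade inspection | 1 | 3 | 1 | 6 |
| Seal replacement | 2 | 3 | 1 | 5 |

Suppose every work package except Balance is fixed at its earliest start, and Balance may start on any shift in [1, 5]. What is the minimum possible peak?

Balance@1: s1:17  s2:14  s3:5  s4:5  s5:0  s6:0 → peak 17
Balance@2: s1:13  s2:14  s3:9  s4:5  s5:0  s6:0 → peak 14
Balance@3: s1:13  s2:10  s3:9  s4:9  s5:0  s6:0 → peak 13
Balance@4: s1:13  s2:10  s3:5  s4:9  s5:4  s6:0 → peak 13
Balance@5: s1:13  s2:10  s3:5  s4:5  s5:4  s6:4 → peak 13
Best is Balance@3, peak 13.

13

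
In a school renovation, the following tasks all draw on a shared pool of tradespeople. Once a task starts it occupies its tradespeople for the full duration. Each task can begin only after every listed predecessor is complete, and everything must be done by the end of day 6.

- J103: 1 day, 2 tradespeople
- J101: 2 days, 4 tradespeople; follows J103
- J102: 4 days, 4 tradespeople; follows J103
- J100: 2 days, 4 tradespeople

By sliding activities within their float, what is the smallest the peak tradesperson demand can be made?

8

Early-start (J103@1, J101@2, J102@2, J100@1) gives peak 12: d1:6  d2:12  d3:8  d4:4  d5:4  d6:0.
Shift J100→4.
Schedule J103@1, J101@2, J102@2, J100@4: d1:2  d2:8  d3:8  d4:8  d5:8  d6:0 — peak 8.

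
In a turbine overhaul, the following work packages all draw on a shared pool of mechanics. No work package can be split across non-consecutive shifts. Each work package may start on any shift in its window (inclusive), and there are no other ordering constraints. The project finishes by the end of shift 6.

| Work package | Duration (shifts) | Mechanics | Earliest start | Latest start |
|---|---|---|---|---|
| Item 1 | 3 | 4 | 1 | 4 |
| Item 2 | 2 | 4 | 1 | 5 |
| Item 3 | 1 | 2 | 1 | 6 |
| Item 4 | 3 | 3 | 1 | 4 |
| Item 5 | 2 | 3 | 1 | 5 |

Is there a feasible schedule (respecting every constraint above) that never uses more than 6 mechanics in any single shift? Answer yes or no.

Total mechanic-shifts = 37; over 6 shifts the average is 37/6 > 6, so some shift must exceed 6.

no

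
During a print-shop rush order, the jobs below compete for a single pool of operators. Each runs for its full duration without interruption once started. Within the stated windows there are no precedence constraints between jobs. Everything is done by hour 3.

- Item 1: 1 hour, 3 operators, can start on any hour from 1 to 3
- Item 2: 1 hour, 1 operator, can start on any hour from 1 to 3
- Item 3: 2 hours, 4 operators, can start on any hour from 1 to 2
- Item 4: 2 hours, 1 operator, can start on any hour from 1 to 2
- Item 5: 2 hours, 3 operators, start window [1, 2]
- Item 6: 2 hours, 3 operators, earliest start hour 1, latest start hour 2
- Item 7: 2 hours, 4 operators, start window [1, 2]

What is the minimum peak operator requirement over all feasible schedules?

15

Early-start (Item 1@1, Item 2@1, Item 3@1, Item 4@1, Item 5@1, Item 6@1, Item 7@1) gives peak 19: h1:19  h2:15  h3:0.
Shift Item 7→2.
Schedule Item 1@1, Item 2@1, Item 3@1, Item 4@1, Item 5@1, Item 6@1, Item 7@2: h1:15  h2:15  h3:4 — peak 15.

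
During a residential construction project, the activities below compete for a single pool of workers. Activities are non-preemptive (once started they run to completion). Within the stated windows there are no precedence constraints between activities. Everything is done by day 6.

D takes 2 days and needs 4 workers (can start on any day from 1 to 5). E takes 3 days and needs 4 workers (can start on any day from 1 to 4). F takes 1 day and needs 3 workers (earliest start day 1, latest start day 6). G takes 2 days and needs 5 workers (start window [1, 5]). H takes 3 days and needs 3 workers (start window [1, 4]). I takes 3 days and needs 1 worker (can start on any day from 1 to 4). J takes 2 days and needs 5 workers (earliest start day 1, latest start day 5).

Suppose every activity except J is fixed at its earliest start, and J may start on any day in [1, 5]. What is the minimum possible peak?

J@1: d1:25  d2:22  d3:8  d4:0  d5:0  d6:0 → peak 25
J@2: d1:20  d2:22  d3:13  d4:0  d5:0  d6:0 → peak 22
J@3: d1:20  d2:17  d3:13  d4:5  d5:0  d6:0 → peak 20
J@4: d1:20  d2:17  d3:8  d4:5  d5:5  d6:0 → peak 20
J@5: d1:20  d2:17  d3:8  d4:0  d5:5  d6:5 → peak 20
Best is J@3, peak 20.

20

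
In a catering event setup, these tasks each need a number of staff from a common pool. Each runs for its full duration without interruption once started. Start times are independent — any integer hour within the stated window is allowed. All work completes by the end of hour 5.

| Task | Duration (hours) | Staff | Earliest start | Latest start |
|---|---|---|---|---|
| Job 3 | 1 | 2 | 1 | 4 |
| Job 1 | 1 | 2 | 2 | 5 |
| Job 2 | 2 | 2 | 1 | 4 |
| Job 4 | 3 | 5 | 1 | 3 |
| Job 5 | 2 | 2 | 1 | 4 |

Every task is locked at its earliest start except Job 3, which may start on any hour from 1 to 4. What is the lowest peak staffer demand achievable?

Job 3@1: h1:11  h2:11  h3:5  h4:0  h5:0 → peak 11
Job 3@2: h1:9  h2:13  h3:5  h4:0  h5:0 → peak 13
Job 3@3: h1:9  h2:11  h3:7  h4:0  h5:0 → peak 11
Job 3@4: h1:9  h2:11  h3:5  h4:2  h5:0 → peak 11
Best is Job 3@1, peak 11.

11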